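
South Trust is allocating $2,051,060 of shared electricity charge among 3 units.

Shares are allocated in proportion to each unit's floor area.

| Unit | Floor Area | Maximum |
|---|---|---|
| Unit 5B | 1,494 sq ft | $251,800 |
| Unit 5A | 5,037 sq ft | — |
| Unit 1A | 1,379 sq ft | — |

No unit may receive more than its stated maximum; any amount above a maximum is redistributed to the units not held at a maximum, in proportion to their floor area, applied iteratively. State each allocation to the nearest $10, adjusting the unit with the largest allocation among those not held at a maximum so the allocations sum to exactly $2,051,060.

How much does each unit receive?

Unit 5B: $251,800 | Unit 5A: $1,412,540 | Unit 1A: $386,720

Combined floor area = 7,910.
Pro-rata shares before constraints: Unit 5B 387,393.63; Unit 5A 1,306,092.19; Unit 1A 357,574.18.
Capped: Unit 5B ($251,800); balance $1,799,260 reallocated over remaining floor area 6,416.
Shares after redistribution: Unit 5A 1,412,542.49 → $1,412,540; Unit 1A 386,717.51 → $386,720.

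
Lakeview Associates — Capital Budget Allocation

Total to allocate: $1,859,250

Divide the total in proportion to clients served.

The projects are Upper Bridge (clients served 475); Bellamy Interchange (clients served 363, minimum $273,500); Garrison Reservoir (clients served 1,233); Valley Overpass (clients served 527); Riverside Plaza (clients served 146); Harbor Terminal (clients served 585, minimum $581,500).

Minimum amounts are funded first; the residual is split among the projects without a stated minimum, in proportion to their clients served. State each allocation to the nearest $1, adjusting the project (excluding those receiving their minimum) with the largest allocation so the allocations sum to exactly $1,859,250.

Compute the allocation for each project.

Minimums first: Bellamy Interchange $273,500; Harbor Terminal $581,500. Remaining pool $1,004,250.
Remaining pool split over remaining clients served 2,381: Upper Bridge 200,343.87 → $200,344; Garrison Reservoir 520,050.504 → $520,051; Valley Overpass 222,276.25 → $222,276; Riverside Plaza 61,579.38 → $61,579.

Upper Bridge: $200,344 · Bellamy Interchange: $273,500 · Garrison Reservoir: $520,051 · Valley Overpass: $222,276 · Riverside Plaza: $61,579 · Harbor Terminal: $581,500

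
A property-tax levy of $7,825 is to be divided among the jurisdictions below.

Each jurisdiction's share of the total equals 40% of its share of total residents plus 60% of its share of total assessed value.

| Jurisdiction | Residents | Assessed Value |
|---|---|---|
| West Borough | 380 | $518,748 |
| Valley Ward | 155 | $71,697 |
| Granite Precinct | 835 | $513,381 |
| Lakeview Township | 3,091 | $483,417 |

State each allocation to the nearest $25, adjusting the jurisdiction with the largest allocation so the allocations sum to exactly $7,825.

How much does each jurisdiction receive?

Totals — residents 4,461, assessed value 1,587,243.
Combined weights (40% residents + 60% assessed value): West Borough 0.2302; Valley Ward 0.0410; Granite Precinct 0.2689; Lakeview Township 0.4599.
Proportional shares: West Borough 1,801.06; Valley Ward 320.83; Granite Precinct 2,104.43; Lakeview Township 3,598.69.
Rounded to nearest $25: West Borough $1,800; Valley Ward $325; Granite Precinct $2,100; Lakeview Township $3,600. Sum = $7,825.
Sum already equals the total — no adjustment.

West Borough: $1,800 · Valley Ward: $325 · Granite Precinct: $2,100 · Lakeview Township: $3,600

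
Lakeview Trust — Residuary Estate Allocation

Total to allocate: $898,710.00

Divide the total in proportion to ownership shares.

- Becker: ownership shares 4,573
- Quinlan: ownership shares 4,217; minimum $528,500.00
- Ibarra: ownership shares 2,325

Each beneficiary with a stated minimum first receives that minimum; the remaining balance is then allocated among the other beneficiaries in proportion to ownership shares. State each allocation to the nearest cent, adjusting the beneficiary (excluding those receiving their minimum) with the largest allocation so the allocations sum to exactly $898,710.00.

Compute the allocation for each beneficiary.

Fund the minimums — Quinlan $528,500.00. Remaining pool $370,210.00.
Remaining pool split over remaining ownership shares 6,898: Becker 245,429.1577 → $245,429.16; Ibarra 124,780.8423 → $124,780.84.

Becker: $245,429.16 | Quinlan: $528,500.00 | Ibarra: $124,780.84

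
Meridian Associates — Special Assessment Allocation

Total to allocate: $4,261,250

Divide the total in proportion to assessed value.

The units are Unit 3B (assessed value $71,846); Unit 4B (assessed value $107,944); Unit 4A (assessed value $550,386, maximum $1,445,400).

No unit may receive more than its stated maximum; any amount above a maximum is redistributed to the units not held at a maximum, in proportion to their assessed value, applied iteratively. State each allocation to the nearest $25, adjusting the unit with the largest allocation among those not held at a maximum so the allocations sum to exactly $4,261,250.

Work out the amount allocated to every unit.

Unit 3B: $1,125,250 · Unit 4B: $1,690,600 · Unit 4A: $1,445,400

Total assessed value = 730,176.
Proportional shares (ignoring caps): Unit 3B 419,287.63; Unit 4B 629,952.74; Unit 4A 3,212,009.63.
Held at cap: Unit 4A ($1,445,400); remaining pool $2,815,850 reallocated over remaining assessed value 179,790.
Remaining shares: Unit 3B 1,125,243.67 → $1,125,250; Unit 4B 1,690,606.33 → $1,690,600.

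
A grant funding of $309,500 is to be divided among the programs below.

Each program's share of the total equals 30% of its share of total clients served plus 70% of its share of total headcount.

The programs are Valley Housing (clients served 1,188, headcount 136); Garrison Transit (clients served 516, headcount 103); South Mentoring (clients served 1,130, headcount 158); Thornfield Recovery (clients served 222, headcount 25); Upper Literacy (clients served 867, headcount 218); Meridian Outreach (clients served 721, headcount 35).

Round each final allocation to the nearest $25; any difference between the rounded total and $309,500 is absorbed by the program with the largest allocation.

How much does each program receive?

Valley Housing: $67,400; Garrison Transit: $43,375; South Mentoring: $73,300; Thornfield Recovery: $12,475; Upper Literacy: $87,300; Meridian Outreach: $25,650

Clients served total 4,644; headcount total 675.
Composite weights (30% clients served + 70% headcount): Valley Housing 0.2178; Garrison Transit 0.1401; South Mentoring 0.2368; Thornfield Recovery 0.0403; Upper Literacy 0.2821; Meridian Outreach 0.0829.
Proportional shares: Valley Housing 67,403.29; Garrison Transit 43,375.85; South Mentoring 73,304.85; Thornfield Recovery 12,462.64; Upper Literacy 87,304.33; Meridian Outreach 25,649.05.
At nearest $25: Valley Housing $67,400; Garrison Transit $43,375; South Mentoring $73,300; Thornfield Recovery $12,475; Upper Literacy $87,300; Meridian Outreach $25,650. Sum = $309,500.
Rounded total matches; no reconciliation needed.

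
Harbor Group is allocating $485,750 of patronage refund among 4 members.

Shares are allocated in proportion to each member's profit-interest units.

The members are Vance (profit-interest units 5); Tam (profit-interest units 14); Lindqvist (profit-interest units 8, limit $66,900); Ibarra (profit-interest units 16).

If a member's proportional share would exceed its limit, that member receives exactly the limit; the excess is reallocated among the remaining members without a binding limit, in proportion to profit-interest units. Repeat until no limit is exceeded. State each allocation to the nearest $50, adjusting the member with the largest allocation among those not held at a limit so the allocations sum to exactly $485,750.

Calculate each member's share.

Profit-interest units total: 43.
Unconstrained shares: Vance 56,482.56; Tam 158,151.16; Lindqvist 90,372.09; Ibarra 180,744.19.
Cap binds for Lindqvist ($66,900); residual $418,850 reallocated over remaining profit-interest units 35.
Redistributed shares: Vance 59,835.71 → $59,850; Tam 167,540.00 → $167,550; Ibarra 191,474.29 → $191,450.

Vance: $59,850 | Tam: $167,550 | Lindqvist: $66,900 | Ibarra: $191,450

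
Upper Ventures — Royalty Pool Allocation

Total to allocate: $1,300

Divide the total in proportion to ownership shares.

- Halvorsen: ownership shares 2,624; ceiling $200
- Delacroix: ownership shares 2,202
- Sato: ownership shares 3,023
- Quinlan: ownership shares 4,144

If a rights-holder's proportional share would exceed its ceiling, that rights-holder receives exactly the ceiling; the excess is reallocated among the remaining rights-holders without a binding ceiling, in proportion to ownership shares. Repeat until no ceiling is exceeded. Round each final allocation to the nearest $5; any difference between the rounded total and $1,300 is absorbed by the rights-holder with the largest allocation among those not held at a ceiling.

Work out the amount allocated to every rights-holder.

Sum of ownership shares: 11,993.
Unconstrained shares: Halvorsen 284.43; Delacroix 238.69; Sato 327.68; Quinlan 449.20.
Cap binds for Halvorsen ($200); residual $1,100 reallocated over remaining ownership shares 9,369.
Redistributed shares: Delacroix 258.53 → $260; Sato 354.93 → $355; Quinlan 486.54 → $485.

Halvorsen: $200; Delacroix: $260; Sato: $355; Quinlan: $485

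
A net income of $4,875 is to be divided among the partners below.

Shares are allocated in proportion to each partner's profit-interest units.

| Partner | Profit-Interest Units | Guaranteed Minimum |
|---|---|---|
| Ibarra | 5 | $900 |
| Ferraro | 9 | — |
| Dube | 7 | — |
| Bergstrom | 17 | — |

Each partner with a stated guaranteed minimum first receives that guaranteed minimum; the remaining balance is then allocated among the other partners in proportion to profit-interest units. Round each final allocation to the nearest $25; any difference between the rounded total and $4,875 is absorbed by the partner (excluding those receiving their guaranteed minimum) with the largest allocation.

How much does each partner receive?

Guaranteed amounts: Ibarra $900. Residual $3,975.
Residual split over remaining profit-interest units 33: Ferraro 1,084.09 → $1,075; Dube 843.18 → $850; Bergstrom 2,047.73 → $2,050.

Ibarra: $900 | Ferraro: $1,075 | Dube: $850 | Bergstrom: $2,050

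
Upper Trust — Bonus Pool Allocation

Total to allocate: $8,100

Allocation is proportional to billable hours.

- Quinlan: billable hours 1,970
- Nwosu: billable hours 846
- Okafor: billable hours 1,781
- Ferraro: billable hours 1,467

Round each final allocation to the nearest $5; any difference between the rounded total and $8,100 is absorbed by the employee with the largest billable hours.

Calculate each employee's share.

Combined billable hours = 1,970 + 846 + 1,781 + 1,467 = 6,064.
Unrounded shares: Quinlan 2,631.43; Nwosu 1,130.05; Okafor 2,378.97; Ferraro 1,959.55.
At nearest $5: Quinlan $2,630; Nwosu $1,130; Okafor $2,380; Ferraro $1,960. Sum = $8,100.
No rounding difference to absorb.

Quinlan: $2,630 | Nwosu: $1,130 | Okafor: $2,380 | Ferraro: $1,960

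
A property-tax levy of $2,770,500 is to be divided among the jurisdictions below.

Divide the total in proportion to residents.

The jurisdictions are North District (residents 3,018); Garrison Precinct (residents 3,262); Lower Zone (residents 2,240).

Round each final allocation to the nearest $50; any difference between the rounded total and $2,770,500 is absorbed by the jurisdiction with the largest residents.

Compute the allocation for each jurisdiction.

Residents total: 3,018 + 3,262 + 2,240 = 8,520.
Pro-rata amounts: North District 981,381.34; Garrison Precinct 1,060,724.30; Lower Zone 728,394.37.
Rounded to nearest $50: North District $981,400; Garrison Precinct $1,060,700; Lower Zone $728,400. Sum = $2,770,500.
Rounded total matches; no reconciliation needed.

North District: $981,400; Garrison Precinct: $1,060,700; Lower Zone: $728,400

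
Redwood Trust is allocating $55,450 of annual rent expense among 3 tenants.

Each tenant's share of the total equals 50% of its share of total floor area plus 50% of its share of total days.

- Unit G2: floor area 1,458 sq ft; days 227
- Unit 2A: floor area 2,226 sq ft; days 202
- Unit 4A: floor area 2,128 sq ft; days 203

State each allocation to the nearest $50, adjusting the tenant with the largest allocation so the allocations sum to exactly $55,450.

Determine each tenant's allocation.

Unit G2: $16,900 | Unit 2A: $19,500 | Unit 4A: $19,050

Totals — floor area 5,812, days 632.
Blended shares (50% floor area + 50% days): Unit G2 0.3050; Unit 2A 0.3513; Unit 4A 0.3437.
Raw shares: Unit G2 16,913.29; Unit 2A 19,480.17; Unit 4A 19,056.54.
After rounding ($50): Unit G2 $16,900; Unit 2A $19,500; Unit 4A $19,050. Sum = $55,450.
Rounded total matches; no reconciliation needed.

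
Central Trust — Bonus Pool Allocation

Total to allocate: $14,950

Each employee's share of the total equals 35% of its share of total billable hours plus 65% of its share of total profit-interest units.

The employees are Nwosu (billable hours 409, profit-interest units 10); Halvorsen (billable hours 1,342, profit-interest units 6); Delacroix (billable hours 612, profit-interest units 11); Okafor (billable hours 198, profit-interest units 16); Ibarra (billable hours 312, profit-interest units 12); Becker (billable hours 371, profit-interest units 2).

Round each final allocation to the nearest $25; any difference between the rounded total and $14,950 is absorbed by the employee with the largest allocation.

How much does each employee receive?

Nwosu: $2,375 | Halvorsen: $3,175 | Delacroix: $2,850 | Okafor: $3,050 | Ibarra: $2,550 | Becker: $950

Billable hours total 3,244; profit-interest units total 57.
Combined weights (35% billable hours + 65% profit-interest units): Nwosu 0.1582; Halvorsen 0.2132; Delacroix 0.1915; Okafor 0.2038; Ibarra 0.1705; Becker 0.0628.
Proportional shares: Nwosu 2,364.53; Halvorsen 3,187.51; Delacroix 2,862.45; Okafor 3,047.09; Ibarra 2,549.04; Becker 939.38.
At nearest $25: Nwosu $2,375; Halvorsen $3,200; Delacroix $2,850; Okafor $3,050; Ibarra $2,550; Becker $950. Sum = $14,975.
Difference $14,950 − $14,975 = −$25 applied to largest allocation (Halvorsen): Halvorsen becomes $3,175.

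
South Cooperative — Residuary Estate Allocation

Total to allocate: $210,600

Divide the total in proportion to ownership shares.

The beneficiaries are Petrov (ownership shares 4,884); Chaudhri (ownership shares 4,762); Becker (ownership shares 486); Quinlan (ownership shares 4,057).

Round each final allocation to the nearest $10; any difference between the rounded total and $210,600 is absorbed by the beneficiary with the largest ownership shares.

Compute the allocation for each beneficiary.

Petrov: $72,490; Chaudhri: $70,680; Becker: $7,210; Quinlan: $60,220

Total ownership shares = 4,884 + 4,762 + 486 + 4,057 = 14,189.
Proportional shares: Petrov 72,490.69; Chaudhri 70,679.91; Becker 7,213.45; Quinlan 60,215.96.
At nearest $10: Petrov $72,490; Chaudhri $70,680; Becker $7,210; Quinlan $60,220. Sum = $210,600.
Sum already equals the total — no adjustment.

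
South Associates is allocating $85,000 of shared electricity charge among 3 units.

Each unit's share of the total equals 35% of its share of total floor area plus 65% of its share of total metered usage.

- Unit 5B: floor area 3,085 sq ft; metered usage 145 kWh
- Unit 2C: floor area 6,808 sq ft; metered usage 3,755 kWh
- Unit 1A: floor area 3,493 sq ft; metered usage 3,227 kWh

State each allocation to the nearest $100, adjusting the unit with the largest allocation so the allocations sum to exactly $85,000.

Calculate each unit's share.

Floor area total 13,386; metered usage total 7,127.
Composite weights (35% floor area + 65% metered usage): Unit 5B 0.0939; Unit 2C 0.5205; Unit 1A 0.3856.
Raw shares: Unit 5B 7,980.39; Unit 2C 44,240.13; Unit 1A 32,779.47.
At nearest $100: Unit 5B $8,000; Unit 2C $44,200; Unit 1A $32,800. Sum = $85,000.
Sum already equals the total — no adjustment.

Unit 5B: $8,000 | Unit 2C: $44,200 | Unit 1A: $32,800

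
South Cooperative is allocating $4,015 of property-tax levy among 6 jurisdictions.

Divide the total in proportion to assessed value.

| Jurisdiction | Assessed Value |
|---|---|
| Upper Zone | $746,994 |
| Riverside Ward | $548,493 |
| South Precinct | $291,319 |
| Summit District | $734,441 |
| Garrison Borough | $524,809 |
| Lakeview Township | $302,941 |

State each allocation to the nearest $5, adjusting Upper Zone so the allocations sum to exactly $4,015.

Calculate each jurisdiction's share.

Combined assessed value = 3,148,997.
Raw shares: Upper Zone 746,994/3,148,997 × $4,015 = 952.42; Riverside Ward 548,493/3,148,997 × $4,015 = 699.33; South Precinct 291,319/3,148,997 × $4,015 = 371.43; Summit District 734,441/3,148,997 × $4,015 = 936.42; Garrison Borough 524,809/3,148,997 × $4,015 = 669.14; Lakeview Township 302,941/3,148,997 × $4,015 = 386.25.
After rounding ($5): Upper Zone $950; Riverside Ward $700; South Precinct $370; Summit District $935; Garrison Borough $670; Lakeview Township $385. Sum = $4,010.
Difference $4,015 − $4,010 = +$5 applied to Upper Zone: Upper Zone becomes $955.

Upper Zone: $955 | Riverside Ward: $700 | South Precinct: $370 | Summit District: $935 | Garrison Borough: $670 | Lakeview Township: $385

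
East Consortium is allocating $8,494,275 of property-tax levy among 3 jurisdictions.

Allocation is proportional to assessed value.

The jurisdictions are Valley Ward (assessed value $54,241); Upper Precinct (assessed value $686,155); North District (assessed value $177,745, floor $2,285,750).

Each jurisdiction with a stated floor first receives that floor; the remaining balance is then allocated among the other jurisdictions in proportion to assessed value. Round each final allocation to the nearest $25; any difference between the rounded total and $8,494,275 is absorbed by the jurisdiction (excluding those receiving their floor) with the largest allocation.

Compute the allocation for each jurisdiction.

Valley Ward: $454,825; Upper Precinct: $5,753,700; North District: $2,285,750

Guaranteed amounts: North District $2,285,750. Residual $6,208,525.
Residual split over remaining assessed value 740,396: Valley Ward 454,833.10 → $454,825; Upper Precinct 5,753,691.90 → $5,753,700.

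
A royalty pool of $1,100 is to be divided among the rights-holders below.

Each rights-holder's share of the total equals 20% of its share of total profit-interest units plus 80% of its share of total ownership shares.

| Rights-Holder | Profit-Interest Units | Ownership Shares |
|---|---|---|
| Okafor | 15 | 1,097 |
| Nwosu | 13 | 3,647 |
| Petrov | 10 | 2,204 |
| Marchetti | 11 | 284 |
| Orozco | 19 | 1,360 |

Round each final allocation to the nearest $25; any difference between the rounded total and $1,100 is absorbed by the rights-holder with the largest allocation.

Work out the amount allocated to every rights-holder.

Okafor: $150 · Nwosu: $425 · Petrov: $250 · Marchetti: $75 · Orozco: $200

Totals — profit-interest units 68, ownership shares 8,592.
Combined weights (20% profit-interest units + 80% ownership shares): Okafor 0.1463; Nwosu 0.3778; Petrov 0.2346; Marchetti 0.0588; Orozco 0.1825.
Unrounded shares: Okafor 160.89; Nwosu 415.59; Petrov 258.09; Marchetti 64.68; Orozco 200.76.
After rounding ($25): Okafor $150; Nwosu $425; Petrov $250; Marchetti $75; Orozco $200. Sum = $1,100.
No rounding difference to absorb.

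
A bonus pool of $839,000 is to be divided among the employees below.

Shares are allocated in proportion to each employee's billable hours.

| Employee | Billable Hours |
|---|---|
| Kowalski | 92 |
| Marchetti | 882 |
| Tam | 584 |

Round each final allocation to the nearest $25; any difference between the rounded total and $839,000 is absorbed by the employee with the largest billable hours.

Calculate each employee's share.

Total billable hours = 1,558.
Proportional shares: Kowalski 92/1,558 × $839,000 = 49,543.00; Marchetti 882/1,558 × $839,000 = 474,966.62; Tam 584/1,558 × $839,000 = 314,490.37.
Rounded to nearest $25: Kowalski $49,550; Marchetti $474,975; Tam $314,500. Sum = $839,025.
Difference $839,000 − $839,025 = −$25 applied to largest billable hours (Marchetti): Marchetti becomes $474,950.

Kowalski: $49,550; Marchetti: $474,950; Tam: $314,500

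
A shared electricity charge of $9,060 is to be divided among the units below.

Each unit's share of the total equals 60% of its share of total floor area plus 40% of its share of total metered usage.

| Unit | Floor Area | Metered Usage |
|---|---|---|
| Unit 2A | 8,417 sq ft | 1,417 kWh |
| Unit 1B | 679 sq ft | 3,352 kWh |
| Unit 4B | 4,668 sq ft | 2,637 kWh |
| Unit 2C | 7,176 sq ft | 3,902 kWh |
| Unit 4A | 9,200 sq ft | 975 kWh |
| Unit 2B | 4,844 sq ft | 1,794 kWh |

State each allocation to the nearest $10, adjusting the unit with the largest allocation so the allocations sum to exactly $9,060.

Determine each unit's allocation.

Unit 2A: $1,670; Unit 1B: $970; Unit 4B: $1,400; Unit 2C: $2,130; Unit 4A: $1,680; Unit 2B: $1,210

Totals — floor area 34,984, metered usage 14,077.
Blended shares (60% floor area + 40% metered usage): Unit 2A 0.1846; Unit 1B 0.1069; Unit 4B 0.1550; Unit 2C 0.2339; Unit 4A 0.1855; Unit 2B 0.1341.
Pro-rata amounts: Unit 2A 1,672.67; Unit 1B 968.45; Unit 4B 1,404.21; Unit 2C 2,119.58; Unit 4A 1,680.55; Unit 2B 1,214.54.
At nearest $10: Unit 2A $1,670; Unit 1B $970; Unit 4B $1,400; Unit 2C $2,120; Unit 4A $1,680; Unit 2B $1,210. Sum = $9,050.
Difference $9,060 − $9,050 = +$10 applied to largest allocation (Unit 2C): Unit 2C becomes $2,130.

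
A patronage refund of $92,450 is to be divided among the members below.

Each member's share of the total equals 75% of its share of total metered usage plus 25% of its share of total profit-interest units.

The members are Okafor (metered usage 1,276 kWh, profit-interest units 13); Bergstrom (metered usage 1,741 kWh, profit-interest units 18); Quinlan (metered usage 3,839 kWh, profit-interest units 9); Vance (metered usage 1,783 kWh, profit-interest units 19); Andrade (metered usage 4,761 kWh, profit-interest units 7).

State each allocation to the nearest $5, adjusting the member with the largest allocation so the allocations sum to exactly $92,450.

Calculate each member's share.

Okafor: $11,155 | Bergstrom: $15,310 | Quinlan: $23,015 | Vance: $15,880 | Andrade: $27,090

Metered usage total 13,400; profit-interest units total 66.
Composite weights (75% metered usage + 25% profit-interest units): Okafor 0.1207; Bergstrom 0.1656; Quinlan 0.2490; Vance 0.1718; Andrade 0.2930.
Unrounded shares: Okafor 11,155.05; Bergstrom 15,312.11; Quinlan 23,016.38; Vance 15,879.63; Andrade 27,086.84.
Rounded to nearest $5: Okafor $11,155; Bergstrom $15,310; Quinlan $23,015; Vance $15,880; Andrade $27,085. Sum = $92,445.
Difference $92,450 − $92,445 = +$5 applied to largest allocation (Andrade): Andrade becomes $27,090.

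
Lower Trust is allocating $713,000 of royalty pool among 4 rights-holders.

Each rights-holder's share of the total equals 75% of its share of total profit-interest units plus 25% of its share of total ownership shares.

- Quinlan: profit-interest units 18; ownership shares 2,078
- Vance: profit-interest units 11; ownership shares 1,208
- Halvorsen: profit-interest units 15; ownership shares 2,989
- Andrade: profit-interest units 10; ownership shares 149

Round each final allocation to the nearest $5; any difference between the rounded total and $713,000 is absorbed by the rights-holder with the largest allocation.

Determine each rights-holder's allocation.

Quinlan: $235,910; Vance: $142,450; Halvorsen: $231,480; Andrade: $103,160

Totals — profit-interest units 54, ownership shares 6,424.
Combined weights (75% profit-interest units + 25% ownership shares): Quinlan 0.3309; Vance 0.1998; Halvorsen 0.3247; Andrade 0.1447.
Unrounded shares: Quinlan 235,909.32; Vance 142,449.55; Halvorsen 231,478.97; Andrade 103,162.16.
At nearest $5: Quinlan $235,910; Vance $142,450; Halvorsen $231,480; Andrade $103,160. Sum = $713,000.
No rounding difference to absorb.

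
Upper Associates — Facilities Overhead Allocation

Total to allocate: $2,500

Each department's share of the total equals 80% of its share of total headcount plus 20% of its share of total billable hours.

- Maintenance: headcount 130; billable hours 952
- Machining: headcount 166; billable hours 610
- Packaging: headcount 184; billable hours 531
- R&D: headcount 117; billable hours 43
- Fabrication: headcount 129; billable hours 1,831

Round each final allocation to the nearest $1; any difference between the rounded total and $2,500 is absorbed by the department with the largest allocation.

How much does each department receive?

Maintenance: $478 | Machining: $534 | Packaging: $574 | R&D: $328 | Fabrication: $586

Totals — headcount 726, billable hours 3,967.
Combined weights (80% headcount + 20% billable hours): Maintenance 0.1912; Machining 0.2137; Packaging 0.2295; R&D 0.1311; Fabrication 0.2345.
Proportional shares: Maintenance 478.12; Machining 534.18; Packaging 573.81; R&D 327.73; Fabrication 586.15.
At nearest $1: Maintenance $478; Machining $534; Packaging $574; R&D $328; Fabrication $586. Sum = $2,500.
No rounding difference to absorb.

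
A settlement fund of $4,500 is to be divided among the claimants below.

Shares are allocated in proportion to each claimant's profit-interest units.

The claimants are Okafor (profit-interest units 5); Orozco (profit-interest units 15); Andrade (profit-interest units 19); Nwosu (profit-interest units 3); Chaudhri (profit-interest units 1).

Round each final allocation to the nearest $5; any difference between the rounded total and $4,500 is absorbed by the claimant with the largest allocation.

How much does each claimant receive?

Total profit-interest units = 43.
Raw shares: Okafor 5/43 × $4,500 = 523.26; Orozco 15/43 × $4,500 = 1,569.77; Andrade 19/43 × $4,500 = 1,988.37; Nwosu 3/43 × $4,500 = 313.95; Chaudhri 1/43 × $4,500 = 104.65.
At nearest $5: Okafor $525; Orozco $1,570; Andrade $1,990; Nwosu $315; Chaudhri $105. Sum = $4,505.
Difference $4,500 − $4,505 = −$5 applied to largest allocation (Andrade): Andrade becomes $1,985.

Okafor: $525 | Orozco: $1,570 | Andrade: $1,985 | Nwosu: $315 | Chaudhri: $105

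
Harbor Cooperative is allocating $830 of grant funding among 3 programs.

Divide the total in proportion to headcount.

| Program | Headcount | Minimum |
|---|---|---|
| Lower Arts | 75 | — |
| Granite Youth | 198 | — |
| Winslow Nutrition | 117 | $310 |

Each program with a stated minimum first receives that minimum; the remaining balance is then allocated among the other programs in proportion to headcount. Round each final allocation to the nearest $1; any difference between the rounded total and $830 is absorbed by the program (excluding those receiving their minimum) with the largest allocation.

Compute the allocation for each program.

Minimums first: Winslow Nutrition $310. Residual $520.
Residual split over remaining headcount 273: Lower Arts 142.86 → $143; Granite Youth 377.14 → $377.

Lower Arts: $143 · Granite Youth: $377 · Winslow Nutrition: $310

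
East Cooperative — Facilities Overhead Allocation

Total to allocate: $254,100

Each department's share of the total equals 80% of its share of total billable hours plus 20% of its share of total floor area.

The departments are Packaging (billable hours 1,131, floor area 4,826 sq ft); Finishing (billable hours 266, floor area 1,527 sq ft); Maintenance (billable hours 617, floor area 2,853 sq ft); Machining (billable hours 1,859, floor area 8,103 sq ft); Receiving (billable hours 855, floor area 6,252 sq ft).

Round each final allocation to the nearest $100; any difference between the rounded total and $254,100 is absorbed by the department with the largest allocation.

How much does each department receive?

Packaging: $59,000; Finishing: $14,700; Maintenance: $32,700; Machining: $97,500; Receiving: $50,200

Billable hours total 4,728; floor area total 23,561.
Blended shares (80% billable hours + 20% floor area): Packaging 0.2323; Finishing 0.0580; Maintenance 0.1286; Machining 0.3833; Receiving 0.1977.
Unrounded shares: Packaging 59,036.72; Finishing 14,730.32; Maintenance 32,681.66; Machining 97,405.36; Receiving 50,245.94.
Rounded to nearest $100: Packaging $59,000; Finishing $14,700; Maintenance $32,700; Machining $97,400; Receiving $50,200. Sum = $254,000.
Difference $254,100 − $254,000 = +$100 applied to largest allocation (Machining): Machining becomes $97,500.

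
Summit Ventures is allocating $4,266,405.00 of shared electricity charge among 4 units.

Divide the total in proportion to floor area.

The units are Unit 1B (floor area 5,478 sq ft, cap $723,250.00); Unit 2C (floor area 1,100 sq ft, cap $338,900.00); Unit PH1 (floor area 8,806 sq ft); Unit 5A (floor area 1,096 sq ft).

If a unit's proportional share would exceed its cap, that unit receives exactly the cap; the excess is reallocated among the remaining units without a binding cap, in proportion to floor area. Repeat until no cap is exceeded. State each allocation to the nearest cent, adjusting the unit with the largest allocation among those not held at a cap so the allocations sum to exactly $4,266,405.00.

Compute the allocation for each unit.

Unit 1B: $723,250.00 · Unit 2C: $338,900.00 · Unit PH1: $2,849,592.96 · Unit 5A: $354,662.04

Sum of floor area: 16,480.
Pro-rata shares before constraints: Unit 1B 1,418,165.4484; Unit 2C 284,772.1784; Unit PH1 2,279,730.7300; Unit 5A 283,736.6432.
Capped: Unit 1B ($723,250.00); residual $3,543,155.00 reallocated over remaining floor area 11,002.
Capped: Unit 2C ($338,900.00); residual $3,204,255.00 reallocated over remaining floor area 9,902.
Remaining shares: Unit PH1 2,849,592.9640 → $2,849,592.96; Unit 5A 354,662.0360 → $354,662.04.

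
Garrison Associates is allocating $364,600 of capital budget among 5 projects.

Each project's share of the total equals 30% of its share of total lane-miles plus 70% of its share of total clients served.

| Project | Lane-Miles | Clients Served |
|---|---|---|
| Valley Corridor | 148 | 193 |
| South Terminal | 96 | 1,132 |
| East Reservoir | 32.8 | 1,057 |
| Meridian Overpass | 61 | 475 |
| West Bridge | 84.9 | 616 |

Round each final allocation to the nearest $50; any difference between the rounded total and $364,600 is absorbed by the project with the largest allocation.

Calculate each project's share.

Valley Corridor: $52,500 | South Terminal: $108,000 | East Reservoir: $86,150 | Meridian Overpass: $50,700 | West Bridge: $67,250

Totals — lane-miles 422.7, clients served 3,473.
Combined weights (30% lane-miles + 70% clients served): Valley Corridor 0.1439; South Terminal 0.2963; East Reservoir 0.2363; Meridian Overpass 0.1390; West Bridge 0.1844.
Unrounded shares: Valley Corridor 52,480.20; South Terminal 108,028.62; East Reservoir 86,163.15; Meridian Overpass 50,690.95; West Bridge 67,237.09.
Rounded to nearest $50: Valley Corridor $52,500; South Terminal $108,050; East Reservoir $86,150; Meridian Overpass $50,700; West Bridge $67,250. Sum = $364,650.
Difference $364,600 − $364,650 = −$50 applied to largest allocation (South Terminal): South Terminal becomes $108,000.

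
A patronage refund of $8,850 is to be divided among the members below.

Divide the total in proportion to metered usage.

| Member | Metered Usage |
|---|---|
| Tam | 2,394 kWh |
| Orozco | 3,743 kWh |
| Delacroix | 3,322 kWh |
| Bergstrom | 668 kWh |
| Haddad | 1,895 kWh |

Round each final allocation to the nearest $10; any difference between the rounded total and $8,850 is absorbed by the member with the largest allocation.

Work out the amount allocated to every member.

Tam: $1,760 | Orozco: $2,750 | Delacroix: $2,450 | Bergstrom: $490 | Haddad: $1,400

Combined metered usage = 12,022.
Pro-rata amounts: Tam 2,394/12,022 × $8,850 = 1,762.34; Orozco 3,743/12,022 × $8,850 = 2,755.41; Delacroix 3,322/12,022 × $8,850 = 2,445.49; Bergstrom 668/12,022 × $8,850 = 491.75; Haddad 1,895/12,022 × $8,850 = 1,395.005.
After rounding ($10): Tam $1,760; Orozco $2,760; Delacroix $2,450; Bergstrom $490; Haddad $1,400. Sum = $8,860.
Difference $8,850 − $8,860 = −$10 applied to largest allocation (Orozco): Orozco becomes $2,750.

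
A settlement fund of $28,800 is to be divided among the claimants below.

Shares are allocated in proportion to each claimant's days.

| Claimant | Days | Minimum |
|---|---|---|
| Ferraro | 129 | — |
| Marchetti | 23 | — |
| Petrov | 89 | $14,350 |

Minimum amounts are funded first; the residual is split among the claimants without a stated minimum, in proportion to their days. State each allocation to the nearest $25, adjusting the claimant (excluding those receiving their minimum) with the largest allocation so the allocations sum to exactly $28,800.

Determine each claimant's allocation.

Minimums first: Petrov $14,350. Remaining pool $14,450.
Remaining pool split over remaining days 152: Ferraro 12,263.49 → $12,275; Marchetti 2,186.51 → $2,175.

Ferraro: $12,275; Marchetti: $2,175; Petrov: $14,350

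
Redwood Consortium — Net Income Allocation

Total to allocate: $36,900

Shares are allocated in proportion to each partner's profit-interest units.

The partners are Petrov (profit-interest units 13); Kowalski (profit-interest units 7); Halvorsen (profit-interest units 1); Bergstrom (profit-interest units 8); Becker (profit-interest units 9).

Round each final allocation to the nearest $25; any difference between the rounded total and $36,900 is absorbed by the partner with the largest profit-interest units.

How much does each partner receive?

Profit-interest units total: 38.
Raw shares: Petrov 13/38 × $36,900 = 12,623.68; Kowalski 7/38 × $36,900 = 6,797.37; Halvorsen 1/38 × $36,900 = 971.05; Bergstrom 8/38 × $36,900 = 7,768.42; Becker 9/38 × $36,900 = 8,739.47.
At nearest $25: Petrov $12,625; Kowalski $6,800; Halvorsen $975; Bergstrom $7,775; Becker $8,750. Sum = $36,925.
Difference $36,900 − $36,925 = −$25 applied to largest profit-interest units (Petrov): Petrov becomes $12,600.

Petrov: $12,600; Kowalski: $6,800; Halvorsen: $975; Bergstrom: $7,775; Becker: $8,750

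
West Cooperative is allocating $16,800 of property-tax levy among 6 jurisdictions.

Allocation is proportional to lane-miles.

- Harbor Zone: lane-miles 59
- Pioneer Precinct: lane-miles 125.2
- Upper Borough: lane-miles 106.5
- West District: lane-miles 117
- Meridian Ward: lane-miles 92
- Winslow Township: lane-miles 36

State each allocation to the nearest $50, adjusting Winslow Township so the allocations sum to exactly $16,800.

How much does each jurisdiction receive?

Sum of lane-miles: 535.7.
Pro-rata amounts: Harbor Zone 59/535.7 × $16,800 = 1,850.29; Pioneer Precinct 125.2/535.7 × $16,800 = 3,926.38; Upper Borough 106.5/535.7 × $16,800 = 3,339.93; West District 117/535.7 × $16,800 = 3,669.22; Meridian Ward 92/535.7 × $16,800 = 2,885.20; Winslow Township 36/535.7 × $16,800 = 1,128.99.
After rounding ($50): Harbor Zone $1,850; Pioneer Precinct $3,950; Upper Borough $3,350; West District $3,650; Meridian Ward $2,900; Winslow Township $1,150. Sum = $16,850.
Difference $16,800 − $16,850 = −$50 applied to Winslow Township: Winslow Township becomes $1,100.

Harbor Zone: $1,850 | Pioneer Precinct: $3,950 | Upper Borough: $3,350 | West District: $3,650 | Meridian Ward: $2,900 | Winslow Township: $1,100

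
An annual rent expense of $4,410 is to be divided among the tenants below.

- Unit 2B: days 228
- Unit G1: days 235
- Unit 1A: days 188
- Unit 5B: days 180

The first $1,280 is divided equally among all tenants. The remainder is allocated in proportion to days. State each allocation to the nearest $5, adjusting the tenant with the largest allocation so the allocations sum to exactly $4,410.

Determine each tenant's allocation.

First tranche $1,280 split equally: $320 each.
Remainder $3,130 by days (total 831): Unit 2B 858.77 → $860; Unit G1 885.14 → $885; Unit 1A 708.11 → $710; Unit 5B 677.98 → $680.
Rounding difference −$5 on remainder applied to Unit G1.
Totals: Unit 2B $320 + $860 = $1,180; Unit G1 $320 + $880 = $1,200; Unit 1A $320 + $710 = $1,030; Unit 5B $320 + $680 = $1,000.

Unit 2B: $1,180 · Unit G1: $1,200 · Unit 1A: $1,030 · Unit 5B: $1,000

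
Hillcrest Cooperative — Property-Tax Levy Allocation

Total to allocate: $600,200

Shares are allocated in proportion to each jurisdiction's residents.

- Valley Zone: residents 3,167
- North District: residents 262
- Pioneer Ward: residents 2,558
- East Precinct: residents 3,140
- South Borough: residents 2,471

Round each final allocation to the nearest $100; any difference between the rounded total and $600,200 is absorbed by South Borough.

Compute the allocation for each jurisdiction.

Valley Zone: $163,900; North District: $13,600; Pioneer Ward: $132,400; East Precinct: $162,500; South Borough: $127,800

Combined residents = 11,598.
Pro-rata amounts: Valley Zone 3,167/11,598 × $600,200 = 163,893.21; North District 262/11,598 × $600,200 = 13,558.58; Pioneer Ward 2,558/11,598 × $600,200 = 132,377.27; East Precinct 3,140/11,598 × $600,200 = 162,495.95; South Borough 2,471/11,598 × $600,200 = 127,875.00.
After rounding ($100): Valley Zone $163,900; North District $13,600; Pioneer Ward $132,400; East Precinct $162,500; South Borough $127,900. Sum = $600,300.
Difference $600,200 − $600,300 = −$100 applied to South Borough: South Borough becomes $127,800.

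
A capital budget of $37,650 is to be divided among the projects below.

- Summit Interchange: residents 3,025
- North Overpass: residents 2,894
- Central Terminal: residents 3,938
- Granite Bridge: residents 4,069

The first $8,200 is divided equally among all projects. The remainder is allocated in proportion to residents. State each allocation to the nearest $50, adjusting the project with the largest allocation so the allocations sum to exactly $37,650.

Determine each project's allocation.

$8,200 shared equally gives $2,050 per project.
Remainder $29,450 by residents (total 13,926): Summit Interchange 6,397.12 → $6,400; North Overpass 6,120.08 → $6,100; Central Terminal 8,327.88 → $8,350; Granite Bridge 8,604.92 → $8,600.
Totals: Summit Interchange $2,050 + $6,400 = $8,450; North Overpass $2,050 + $6,100 = $8,150; Central Terminal $2,050 + $8,350 = $10,400; Granite Bridge $2,050 + $8,600 = $10,650.

Summit Interchange: $8,450; North Overpass: $8,150; Central Terminal: $10,400; Granite Bridge: $10,650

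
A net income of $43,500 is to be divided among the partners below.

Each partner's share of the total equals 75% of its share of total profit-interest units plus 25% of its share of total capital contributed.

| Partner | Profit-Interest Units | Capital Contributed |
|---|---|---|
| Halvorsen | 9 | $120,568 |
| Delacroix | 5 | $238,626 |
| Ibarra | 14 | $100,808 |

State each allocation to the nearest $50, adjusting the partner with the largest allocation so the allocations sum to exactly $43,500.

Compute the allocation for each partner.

Profit-interest units total 28; capital contributed total 460,002.
Composite weights (75% profit-interest units + 25% capital contributed): Halvorsen 0.3066; Delacroix 0.2636; Ibarra 0.4298.
Proportional shares: Halvorsen 13,336.98; Delacroix 11,467.30; Ibarra 18,695.72.
Rounded to nearest $50: Halvorsen $13,350; Delacroix $11,450; Ibarra $18,700. Sum = $43,500.
Sum already equals the total — no adjustment.

Halvorsen: $13,350 | Delacroix: $11,450 | Ibarra: $18,700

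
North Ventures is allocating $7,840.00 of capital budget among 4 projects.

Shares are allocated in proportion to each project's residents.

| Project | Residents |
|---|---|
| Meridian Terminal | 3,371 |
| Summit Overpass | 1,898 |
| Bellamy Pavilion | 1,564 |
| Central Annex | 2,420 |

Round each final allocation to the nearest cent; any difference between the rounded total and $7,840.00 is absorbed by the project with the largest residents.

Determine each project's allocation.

Residents total: 3,371 + 1,898 + 1,564 + 2,420 = 9,253.
Proportional shares: Meridian Terminal 2,856.2239; Summit Overpass 1,608.1617; Bellamy Pavilion 1,325.1659; Central Annex 2,050.4485.
After rounding (cent): Meridian Terminal $2,856.22; Summit Overpass $1,608.16; Bellamy Pavilion $1,325.17; Central Annex $2,050.45. Sum = $7,840.00.
No rounding difference to absorb.

Meridian Terminal: $2,856.22; Summit Overpass: $1,608.16; Bellamy Pavilion: $1,325.17; Central Annex: $2,050.45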